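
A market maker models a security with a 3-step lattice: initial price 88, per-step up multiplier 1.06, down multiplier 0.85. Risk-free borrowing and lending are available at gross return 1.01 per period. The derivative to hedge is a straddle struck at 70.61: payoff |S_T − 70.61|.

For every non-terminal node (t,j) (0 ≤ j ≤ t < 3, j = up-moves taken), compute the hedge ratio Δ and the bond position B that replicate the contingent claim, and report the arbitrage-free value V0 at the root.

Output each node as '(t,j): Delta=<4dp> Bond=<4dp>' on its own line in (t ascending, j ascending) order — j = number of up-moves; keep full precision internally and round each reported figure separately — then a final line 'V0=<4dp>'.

The replicating-portfolio and risk-neutral prices coincide; use p* = (1.01−0.85)/(1.06−0.85) = 0.7619 for the latter.
At expiry t=3: V(3,0)=16.5670, V(3,1)=3.2152, V(3,2)=13.4353, V(3,3)=34.1994
(2,0): S=63.5800. Δ = (V_up−V_dn)/(S_up−S_dn) = (3.2152−16.5670)/(67.3948−54.0430) = -1.0000. V = [p*·3.2152 + (1−p*)·16.5670]/1.01 = 6.3309. B = V − Δ·S = 69.9109.
(2,1): S=79.2880. Δ = (V_up−V_dn)/(S_up−S_dn) = (13.4353−3.2152)/(84.0453−67.3948) = 0.6138. V = [p*·13.4353 + (1−p*)·3.2152]/1.01 = 10.8930. B = V − Δ·S = -37.7740.
(2,2): S=98.8768. Δ = (V_up−V_dn)/(S_up−S_dn) = (34.1994−13.4353)/(104.8094−84.0453) = 1.0000. V = [p*·34.1994 + (1−p*)·13.4353]/1.01 = 28.9659. B = V − Δ·S = -69.9109.
(1,0): S=74.8000. Δ = (V_up−V_dn)/(S_up−S_dn) = (10.8930−6.3309)/(79.2880−63.5800) = 0.2904. V = [p*·10.8930 + (1−p*)·6.3309]/1.01 = 9.7097. B = V − Δ·S = -12.0146.
(1,1): S=93.2800. Δ = (V_up−V_dn)/(S_up−S_dn) = (28.9659−10.8930)/(98.8768−79.2880) = 0.9226. V = [p*·28.9659 + (1−p*)·10.8930]/1.01 = 24.4186. B = V − Δ·S = -61.6428.
(0,0): S=88.0000. Δ = (V_up−V_dn)/(S_up−S_dn) = (24.4186−9.7097)/(93.2800−74.8000) = 0.7959. V = [p*·24.4186 + (1−p*)·9.7097]/1.01 = 20.7094. B = V − Δ·S = -49.3333.
Check: Δ(0,0)·S0 + B(0,0) = 20.7094 = V0.

(0,0): Delta=0.7959 Bond=-49.3333
(1,0): Delta=0.2904 Bond=-12.0146
(1,1): Delta=0.9226 Bond=-61.6428
(2,0): Delta=-1.0000 Bond=69.9109
(2,1): Delta=0.6138 Bond=-37.7740
(2,2): Delta=1.0000 Bond=-69.9109
V0=20.7094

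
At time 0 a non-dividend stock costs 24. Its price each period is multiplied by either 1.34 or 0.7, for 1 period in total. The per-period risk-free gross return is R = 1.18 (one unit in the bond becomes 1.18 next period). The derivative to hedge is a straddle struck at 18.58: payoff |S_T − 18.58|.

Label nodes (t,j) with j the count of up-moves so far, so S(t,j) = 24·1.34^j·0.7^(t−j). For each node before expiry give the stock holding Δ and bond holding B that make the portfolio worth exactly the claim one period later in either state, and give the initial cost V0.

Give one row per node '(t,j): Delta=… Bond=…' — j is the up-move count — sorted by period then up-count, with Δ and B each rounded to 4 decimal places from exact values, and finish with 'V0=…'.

Since d<R<u, set p* = (R−d)/(u−d) = 0.7500; price each node as the discounted p*-expectation of its children.
Terminal values V(1,·): V(1,0)=1.7800, V(1,1)=13.5800
Node (0,0) S=24.0000: V=(p*·13.5800+(1−p*)·1.7800)/1.18=9.0085; Δ=(13.5800−1.7800)/(32.1600−16.8000)=0.7682; B=V−Δ·S=-9.4290
The time-0 hedge costs 9.0085, which is the no-arbitrage price.

(0,0): Delta=0.7682 Bond=-9.4290
V0=9.0085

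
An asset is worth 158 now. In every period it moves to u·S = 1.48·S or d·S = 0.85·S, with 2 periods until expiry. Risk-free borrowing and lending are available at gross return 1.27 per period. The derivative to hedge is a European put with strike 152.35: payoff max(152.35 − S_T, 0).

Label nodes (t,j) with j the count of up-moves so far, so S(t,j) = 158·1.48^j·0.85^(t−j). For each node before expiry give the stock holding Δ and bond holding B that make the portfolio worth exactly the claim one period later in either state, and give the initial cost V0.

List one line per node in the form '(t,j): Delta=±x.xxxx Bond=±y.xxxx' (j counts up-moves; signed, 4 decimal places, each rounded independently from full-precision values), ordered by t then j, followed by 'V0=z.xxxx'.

Risk-neutral probability p* = (R−d)/(u−d) = (1.27−0.85)/(1.48−0.85) = 0.6667.
Payoff layer (t=2): V(2,0)=38.1950, V(2,1)=0.0000, V(2,2)=0.0000
  t=1,j=0: stock 134.3000 → up 198.7640 (V=0.0000), down 114.1550 (V=38.1950). Price 10.0249; hedge Δ=-0.4514, bond B=70.6519.
  t=1,j=1: stock 233.8400 → up 346.0832 (V=0.0000), down 198.7640 (V=0.0000). Price 0.0000; hedge Δ=0.0000, bond B=0.0000.
  t=0,j=0: stock 158.0000 → up 233.8400 (V=0.0000), down 134.3000 (V=10.0249). Price 2.6312; hedge Δ=-0.1007, bond B=18.5438.
Each (Δ,B) replicates both successor values, so the strategy is self-financing and V0 is arbitrage-free.

(0,0): Delta=-0.1007 Bond=18.5438
(1,0): Delta=-0.4514 Bond=70.6519
(1,1): Delta=0.0000 Bond=0.0000
V0=2.6312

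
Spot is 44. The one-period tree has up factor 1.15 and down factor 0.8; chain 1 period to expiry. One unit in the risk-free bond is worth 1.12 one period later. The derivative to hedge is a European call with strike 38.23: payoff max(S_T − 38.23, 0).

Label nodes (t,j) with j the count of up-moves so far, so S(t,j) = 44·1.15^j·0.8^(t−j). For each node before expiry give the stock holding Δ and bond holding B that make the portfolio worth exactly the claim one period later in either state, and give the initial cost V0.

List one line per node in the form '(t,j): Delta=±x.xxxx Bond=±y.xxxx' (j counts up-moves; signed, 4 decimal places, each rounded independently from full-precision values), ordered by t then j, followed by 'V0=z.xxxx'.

No-arbitrage ⇒ martingale measure with p* = (R−d)/(u−d) = 0.9143.
Payoff layer (t=1): V(1,0)=0.0000, V(1,1)=12.3700
  t=0,j=0: stock 44.0000 → up 50.6000 (V=12.3700), down 35.2000 (V=0.0000). Price 10.0980; hedge Δ=0.8032, bond B=-25.2449.
Each (Δ,B) replicates both successor values, so the strategy is self-financing and V0 is arbitrage-free.

(0,0): Delta=0.8032 Bond=-25.2449
V0=10.0980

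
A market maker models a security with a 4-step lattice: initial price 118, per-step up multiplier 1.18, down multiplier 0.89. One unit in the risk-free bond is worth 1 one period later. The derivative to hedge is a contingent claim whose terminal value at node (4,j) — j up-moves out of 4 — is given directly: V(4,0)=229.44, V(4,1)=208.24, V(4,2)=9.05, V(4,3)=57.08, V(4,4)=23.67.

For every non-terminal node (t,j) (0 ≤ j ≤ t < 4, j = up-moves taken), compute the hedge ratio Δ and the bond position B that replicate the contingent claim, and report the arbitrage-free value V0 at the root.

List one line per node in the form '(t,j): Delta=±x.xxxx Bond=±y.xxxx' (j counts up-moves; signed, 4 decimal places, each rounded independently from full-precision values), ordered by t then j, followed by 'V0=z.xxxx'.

(0,0): Delta=-2.3772 Bond=401.3525
(1,0): Delta=-3.1209 Bond=479.4515
(1,1): Delta=-1.4594 Bond=273.5542
(2,0): Delta=-3.2729 Bond=493.6571
(2,1): Delta=-2.9333 Bond=456.2060
(2,2): Delta=0.3597 Bond=-25.3306
(3,0): Delta=-0.8788 Bond=294.5021
(3,1): Delta=-6.2277 Bond=819.5472
(3,2): Delta=1.1326 Bond=-138.3524
(3,3): Delta=-0.5942 Bond=159.6141
V0=120.8390

No-arbitrage ⇒ martingale measure with p* = (R−d)/(u−d) = 0.3793.
Payoff layer (t=4): V(4,0)=229.4400, V(4,1)=208.2400, V(4,2)=9.0500, V(4,3)=57.0800, V(4,4)=23.6700
(3,0): S=83.1863. Δ = (V_up−V_dn)/(S_up−S_dn) = (208.2400−229.4400)/(98.1599−74.0358) = -0.8788. V = [p*·208.2400 + (1−p*)·229.4400]/1 = 221.3986. B = V − Δ·S = 294.5021.
(3,1): S=110.2920. Δ = (V_up−V_dn)/(S_up−S_dn) = (9.0500−208.2400)/(130.1446−98.1599) = -6.2277. V = [p*·9.0500 + (1−p*)·208.2400]/1 = 132.6852. B = V − Δ·S = 819.5472.
(3,2): S=146.2298. Δ = (V_up−V_dn)/(S_up−S_dn) = (57.0800−9.0500)/(172.5512−130.1446) = 1.1326. V = [p*·57.0800 + (1−p*)·9.0500]/1 = 27.2683. B = V − Δ·S = -138.3524.
(3,3): S=193.8778. Δ = (V_up−V_dn)/(S_up−S_dn) = (23.6700−57.0800)/(228.7758−172.5512) = -0.5942. V = [p*·23.6700 + (1−p*)·57.0800]/1 = 44.4072. B = V − Δ·S = 159.6141.
(2,0): S=93.4678. Δ = (V_up−V_dn)/(S_up−S_dn) = (132.6852−221.3986)/(110.2920−83.1863) = -3.2729. V = [p*·132.6852 + (1−p*)·221.3986]/1 = 187.7487. B = V − Δ·S = 493.6571.
(2,1): S=123.9236. Δ = (V_up−V_dn)/(S_up−S_dn) = (27.2683−132.6852)/(146.2298−110.2920) = -2.9333. V = [p*·27.2683 + (1−p*)·132.6852]/1 = 92.6995. B = V − Δ·S = 456.2060.
(2,2): S=164.3032. Δ = (V_up−V_dn)/(S_up−S_dn) = (44.4072−27.2683)/(193.8778−146.2298) = 0.3597. V = [p*·44.4072 + (1−p*)·27.2683]/1 = 33.7693. B = V − Δ·S = -25.3306.
(1,0): S=105.0200. Δ = (V_up−V_dn)/(S_up−S_dn) = (92.6995−187.7487)/(123.9236−93.4678) = -3.1209. V = [p*·92.6995 + (1−p*)·187.7487]/1 = 151.6955. B = V − Δ·S = 479.4515.
(1,1): S=139.2400. Δ = (V_up−V_dn)/(S_up−S_dn) = (33.7693−92.6995)/(164.3032−123.9236) = -1.4594. V = [p*·33.7693 + (1−p*)·92.6995]/1 = 70.3466. B = V − Δ·S = 273.5542.
(0,0): S=118.0000. Δ = (V_up−V_dn)/(S_up−S_dn) = (70.3466−151.6955)/(139.2400−105.0200) = -2.3772. V = [p*·70.3466 + (1−p*)·151.6955]/1 = 120.8390. B = V − Δ·S = 401.3525.
Root portfolio cost Δ·118+B reproduces V0=120.8390.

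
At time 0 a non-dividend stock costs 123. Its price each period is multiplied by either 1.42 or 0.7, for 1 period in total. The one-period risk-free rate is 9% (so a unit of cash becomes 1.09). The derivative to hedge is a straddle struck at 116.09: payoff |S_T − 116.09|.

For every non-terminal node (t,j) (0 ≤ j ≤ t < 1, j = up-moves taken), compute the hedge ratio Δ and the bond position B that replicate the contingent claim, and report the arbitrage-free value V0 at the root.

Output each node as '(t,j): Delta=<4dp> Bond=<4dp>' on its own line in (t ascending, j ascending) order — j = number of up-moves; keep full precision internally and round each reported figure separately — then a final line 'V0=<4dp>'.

Under the risk-neutral measure, an up-move has probability p* = (R−d)/(u−d) = 0.5417 and values discount at R = 1.09.
Payoff layer (t=1): V(1,0)=29.9900, V(1,1)=58.5700
(0,0): S=123.0000. Δ = (V_up−V_dn)/(S_up−S_dn) = (58.5700−29.9900)/(174.6600−86.1000) = 0.3227. V = [p*·58.5700 + (1−p*)·29.9900]/1.09 = 41.7164. B = V − Δ·S = 2.0219.
Self-financing check: at every node Δ·S+B equals the discounted successor values.

(0,0): Delta=0.3227 Bond=2.0219
V0=41.7164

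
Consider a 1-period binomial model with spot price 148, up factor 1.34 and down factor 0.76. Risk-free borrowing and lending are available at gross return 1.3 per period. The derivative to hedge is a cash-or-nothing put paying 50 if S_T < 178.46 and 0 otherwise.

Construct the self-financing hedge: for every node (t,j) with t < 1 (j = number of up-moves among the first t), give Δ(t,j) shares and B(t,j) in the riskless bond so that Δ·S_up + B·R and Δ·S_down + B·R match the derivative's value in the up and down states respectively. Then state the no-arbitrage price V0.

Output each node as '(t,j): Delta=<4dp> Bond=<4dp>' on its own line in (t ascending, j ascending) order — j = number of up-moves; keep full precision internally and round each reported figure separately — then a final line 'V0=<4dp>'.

Under the risk-neutral measure, an up-move has probability p* = (R−d)/(u−d) = 0.9310 and values discount at R = 1.3.
Terminal payoffs: V(1,0)=50.0000, V(1,1)=0.0000
(0,0): S=148.0000. Δ = (V_up−V_dn)/(S_up−S_dn) = (0.0000−50.0000)/(198.3200−112.4800) = -0.5825. V = [p*·0.0000 + (1−p*)·50.0000]/1.3 = 2.6525. B = V − Δ·S = 88.8594.
The time-0 hedge costs 2.6525, which is the no-arbitrage price.

(0,0): Delta=-0.5825 Bond=88.8594
V0=2.6525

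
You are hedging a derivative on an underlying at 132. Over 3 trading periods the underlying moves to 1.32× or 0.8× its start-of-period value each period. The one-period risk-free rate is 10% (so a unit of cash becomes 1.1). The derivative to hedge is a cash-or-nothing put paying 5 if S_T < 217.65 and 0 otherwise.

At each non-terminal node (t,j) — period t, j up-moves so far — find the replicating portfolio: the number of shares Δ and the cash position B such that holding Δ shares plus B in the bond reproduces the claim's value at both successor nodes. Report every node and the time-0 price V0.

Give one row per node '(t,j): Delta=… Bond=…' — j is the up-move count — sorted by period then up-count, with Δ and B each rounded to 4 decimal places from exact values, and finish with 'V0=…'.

(0,0): Delta=-0.0200 Bond=5.6802
(1,0): Delta=0.0000 Bond=4.1322
(1,1): Delta=-0.0289 Bond=7.7999
(2,0): Delta=0.0000 Bond=4.5455
(2,1): Delta=0.0000 Bond=4.5455
(2,2): Delta=-0.0418 Bond=11.5385
V0=3.0352

No-arbitrage ⇒ martingale measure with p* = (R−d)/(u−d) = 0.5769.
Payoff layer (t=3): V(3,0)=5.0000, V(3,1)=5.0000, V(3,2)=5.0000, V(3,3)=0.0000
  t=2,j=0: stock 84.4800 → up 111.5136 (V=5.0000), down 67.5840 (V=5.0000). Price 4.5455; hedge Δ=0.0000, bond B=4.5455.
  t=2,j=1: stock 139.3920 → up 183.9974 (V=5.0000), down 111.5136 (V=5.0000). Price 4.5455; hedge Δ=0.0000, bond B=4.5455.
  t=2,j=2: stock 229.9968 → up 303.5958 (V=0.0000), down 183.9974 (V=5.0000). Price 1.9231; hedge Δ=-0.0418, bond B=11.5385.
  t=1,j=0: stock 105.6000 → up 139.3920 (V=4.5455), down 84.4800 (V=4.5455). Price 4.1322; hedge Δ=0.0000, bond B=4.1322.
  t=1,j=1: stock 174.2400 → up 229.9968 (V=1.9231), down 139.3920 (V=4.5455). Price 2.7569; hedge Δ=-0.0289, bond B=7.7999.
  t=0,j=0: stock 132.0000 → up 174.2400 (V=2.7569), down 105.6000 (V=4.1322). Price 3.0352; hedge Δ=-0.0200, bond B=5.6802.
Self-financing check: at every node Δ·S+B equals the discounted successor values.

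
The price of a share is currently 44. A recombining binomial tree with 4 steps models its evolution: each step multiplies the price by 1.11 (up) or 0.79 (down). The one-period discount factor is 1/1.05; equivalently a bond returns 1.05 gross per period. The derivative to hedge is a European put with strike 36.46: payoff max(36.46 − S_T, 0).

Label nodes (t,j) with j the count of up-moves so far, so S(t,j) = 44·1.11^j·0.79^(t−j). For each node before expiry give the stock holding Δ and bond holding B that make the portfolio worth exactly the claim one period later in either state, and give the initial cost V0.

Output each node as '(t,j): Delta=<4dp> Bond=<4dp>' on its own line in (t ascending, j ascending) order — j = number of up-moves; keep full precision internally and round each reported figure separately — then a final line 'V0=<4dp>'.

(0,0): Delta=-0.1139 Bond=5.5510
(1,0): Delta=-0.4036 Bond=15.8982
(1,1): Delta=-0.0663 Bond=3.5048
(2,0): Delta=-1.0000 Bond=33.0703
(2,1): Delta=-0.3057 Bond=12.9137
(2,2): Delta=-0.0270 Bond=1.5492
(3,0): Delta=-1.0000 Bond=34.7238
(3,1): Delta=-1.0000 Bond=34.7238
(3,2): Delta=-0.1916 Bond=8.6753
(3,3): Delta=0.0000 Bond=0.0000
V0=0.5387

No-arbitrage ⇒ martingale measure with p* = (R−d)/(u−d) = 0.8125.
Terminal payoffs: V(4,0)=19.3220, V(4,1)=12.3800, V(4,2)=2.6260, V(4,3)=0.0000, V(4,4)=0.0000
Node (3,0) S=21.6937: V=(p*·12.3800+(1−p*)·19.3220)/1.05=13.0301; Δ=(12.3800−19.3220)/(24.0800−17.1380)=-1.0000; B=V−Δ·S=34.7238
Node (3,1) S=30.4810: V=(p*·2.6260+(1−p*)·12.3800)/1.05=4.2428; Δ=(2.6260−12.3800)/(33.8340−24.0800)=-1.0000; B=V−Δ·S=34.7238
Node (3,2) S=42.8278: V=(p*·0.0000+(1−p*)·2.6260)/1.05=0.4689; Δ=(0.0000−2.6260)/(47.5389−33.8340)=-0.1916; B=V−Δ·S=8.6753
Node (3,3) S=60.1758: V=(p*·0.0000+(1−p*)·0.0000)/1.05=0.0000; Δ=(0.0000−0.0000)/(66.7951−47.5389)=0.0000; B=V−Δ·S=0.0000
Node (2,0) S=27.4604: V=(p*·4.2428+(1−p*)·13.0301)/1.05=5.6099; Δ=(4.2428−13.0301)/(30.4810−21.6937)=-1.0000; B=V−Δ·S=33.0703
Node (2,1) S=38.5836: V=(p*·0.4689+(1−p*)·4.2428)/1.05=1.1205; Δ=(0.4689−4.2428)/(42.8278−30.4810)=-0.3057; B=V−Δ·S=12.9137
Node (2,2) S=54.2124: V=(p*·0.0000+(1−p*)·0.4689)/1.05=0.0837; Δ=(0.0000−0.4689)/(60.1758−42.8278)=-0.0270; B=V−Δ·S=1.5492
Node (1,0) S=34.7600: V=(p*·1.1205+(1−p*)·5.6099)/1.05=1.8688; Δ=(1.1205−5.6099)/(38.5836−27.4604)=-0.4036; B=V−Δ·S=15.8982
Node (1,1) S=48.8400: V=(p*·0.0837+(1−p*)·1.1205)/1.05=0.2649; Δ=(0.0837−1.1205)/(54.2124−38.5836)=-0.0663; B=V−Δ·S=3.5048
Node (0,0) S=44.0000: V=(p*·0.2649+(1−p*)·1.8688)/1.05=0.5387; Δ=(0.2649−1.8688)/(48.8400−34.7600)=-0.1139; B=V−Δ·S=5.5510
Check: Δ(0,0)·S0 + B(0,0) = 0.5387 = V0.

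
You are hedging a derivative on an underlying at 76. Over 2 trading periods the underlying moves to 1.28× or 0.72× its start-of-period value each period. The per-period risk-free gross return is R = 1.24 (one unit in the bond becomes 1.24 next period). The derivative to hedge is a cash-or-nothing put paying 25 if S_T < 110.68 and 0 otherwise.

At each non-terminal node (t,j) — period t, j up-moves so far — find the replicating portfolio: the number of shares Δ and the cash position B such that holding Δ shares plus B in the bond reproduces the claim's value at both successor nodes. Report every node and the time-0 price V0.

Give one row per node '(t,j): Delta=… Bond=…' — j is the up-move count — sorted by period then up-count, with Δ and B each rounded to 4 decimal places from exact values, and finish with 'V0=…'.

(0,0): Delta=-0.4399 Bond=35.6705
(1,0): Delta=0.0000 Bond=20.1613
(1,1): Delta=-0.4589 Bond=46.0829
V0=2.2398

No-arbitrage ⇒ martingale measure with p* = (R−d)/(u−d) = 0.9286.
Terminal values V(2,·): V(2,0)=25.0000, V(2,1)=25.0000, V(2,2)=0.0000
Node (1,0) S=54.7200: V=(p*·25.0000+(1−p*)·25.0000)/1.24=20.1613; Δ=(25.0000−25.0000)/(70.0416−39.3984)=0.0000; B=V−Δ·S=20.1613
Node (1,1) S=97.2800: V=(p*·0.0000+(1−p*)·25.0000)/1.24=1.4401; Δ=(0.0000−25.0000)/(124.5184−70.0416)=-0.4589; B=V−Δ·S=46.0829
Node (0,0) S=76.0000: V=(p*·1.4401+(1−p*)·20.1613)/1.24=2.2398; Δ=(1.4401−20.1613)/(97.2800−54.7200)=-0.4399; B=V−Δ·S=35.6705
Each (Δ,B) replicates both successor values, so the strategy is self-financing and V0 is arbitrage-free.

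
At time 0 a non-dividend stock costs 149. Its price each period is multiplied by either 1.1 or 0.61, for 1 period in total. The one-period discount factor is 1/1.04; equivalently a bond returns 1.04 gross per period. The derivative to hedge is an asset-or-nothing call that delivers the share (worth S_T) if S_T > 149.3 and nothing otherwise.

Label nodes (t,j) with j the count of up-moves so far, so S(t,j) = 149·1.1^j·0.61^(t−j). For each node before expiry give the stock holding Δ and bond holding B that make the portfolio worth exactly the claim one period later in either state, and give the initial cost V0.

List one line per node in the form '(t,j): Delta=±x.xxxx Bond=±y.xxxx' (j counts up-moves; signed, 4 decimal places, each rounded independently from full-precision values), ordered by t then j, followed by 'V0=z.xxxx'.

Since d<R<u, set p* = (R−d)/(u−d) = 0.8776; price each node as the discounted p*-expectation of its children.
At expiry t=1: V(1,0)=0.0000, V(1,1)=163.9000
(0,0): S=149.0000. Δ = (V_up−V_dn)/(S_up−S_dn) = (163.9000−0.0000)/(163.9000−90.8900) = 2.2449. V = [p*·163.9000 + (1−p*)·0.0000]/1.04 = 138.2987. B = V − Δ·S = -196.1911.
Root portfolio cost Δ·149+B reproduces V0=138.2987.

(0,0): Delta=2.2449 Bond=-196.1911
V0=138.2987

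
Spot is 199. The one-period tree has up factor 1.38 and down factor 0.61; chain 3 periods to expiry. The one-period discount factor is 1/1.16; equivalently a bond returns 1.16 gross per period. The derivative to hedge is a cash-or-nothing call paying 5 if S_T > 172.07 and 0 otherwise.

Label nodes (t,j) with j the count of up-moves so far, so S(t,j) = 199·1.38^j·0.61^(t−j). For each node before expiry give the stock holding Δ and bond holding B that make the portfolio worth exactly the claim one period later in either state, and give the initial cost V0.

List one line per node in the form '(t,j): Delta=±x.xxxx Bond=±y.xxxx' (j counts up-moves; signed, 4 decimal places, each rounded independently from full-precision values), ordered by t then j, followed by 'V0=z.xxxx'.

(0,0): Delta=0.0099 Bond=0.5985
(1,0): Delta=0.0329 Bond=-2.1026
(1,1): Delta=0.0058 Bond=1.8131
(2,0): Delta=0.0000 Bond=0.0000
(2,1): Delta=0.0388 Bond=-3.4147
(2,2): Delta=0.0000 Bond=4.3103
V0=2.5682

Risk-neutral probability p* = (R−d)/(u−d) = (1.16−0.61)/(1.38−0.61) = 0.7143.
Terminal values V(3,·): V(3,0)=0.0000, V(3,1)=0.0000, V(3,2)=5.0000, V(3,3)=5.0000
  t=2,j=0: stock 74.0479 → up 102.1861 (V=0.0000), down 45.1692 (V=0.0000). Price 0.0000; hedge Δ=0.0000, bond B=0.0000.
  t=2,j=1: stock 167.5182 → up 231.1751 (V=5.0000), down 102.1861 (V=0.0000). Price 3.0788; hedge Δ=0.0388, bond B=-3.4147.
  t=2,j=2: stock 378.9756 → up 522.9863 (V=5.0000), down 231.1751 (V=5.0000). Price 4.3103; hedge Δ=0.0000, bond B=4.3103.
  t=1,j=0: stock 121.3900 → up 167.5182 (V=3.0788), down 74.0479 (V=0.0000). Price 1.8958; hedge Δ=0.0329, bond B=-2.1026.
  t=1,j=1: stock 274.6200 → up 378.9756 (V=4.3103), down 167.5182 (V=3.0788). Price 3.4125; hedge Δ=0.0058, bond B=1.8131.
  t=0,j=0: stock 199.0000 → up 274.6200 (V=3.4125), down 121.3900 (V=1.8958). Price 2.5682; hedge Δ=0.0099, bond B=0.5985.
Each (Δ,B) replicates both successor values, so the strategy is self-financing and V0 is arbitrage-free.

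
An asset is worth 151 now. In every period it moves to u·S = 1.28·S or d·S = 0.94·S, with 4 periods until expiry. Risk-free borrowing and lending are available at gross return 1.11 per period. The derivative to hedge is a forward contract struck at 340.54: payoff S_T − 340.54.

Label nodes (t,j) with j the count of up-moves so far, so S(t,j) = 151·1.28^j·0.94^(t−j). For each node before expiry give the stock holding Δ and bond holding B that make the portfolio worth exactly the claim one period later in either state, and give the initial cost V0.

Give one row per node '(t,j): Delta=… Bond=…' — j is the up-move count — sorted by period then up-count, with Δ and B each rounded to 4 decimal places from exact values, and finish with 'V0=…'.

(0,0): Delta=1.0000 Bond=-224.3242
(1,0): Delta=1.0000 Bond=-248.9999
(1,1): Delta=1.0000 Bond=-248.9999
(2,0): Delta=1.0000 Bond=-276.3899
(2,1): Delta=1.0000 Bond=-276.3899
(2,2): Delta=1.0000 Bond=-276.3899
(3,0): Delta=1.0000 Bond=-306.7928
(3,1): Delta=1.0000 Bond=-306.7928
(3,2): Delta=1.0000 Bond=-306.7928
(3,3): Delta=1.0000 Bond=-306.7928
V0=-73.3242

Since d<R<u, set p* = (R−d)/(u−d) = 0.5000; price each node as the discounted p*-expectation of its children.
Terminal values V(4,·): V(4,0)=-222.6469, V(4,1)=-180.0047, V(4,2)=-121.9388, V(4,3)=-42.8702, V(4,4)=64.7975
Node (3,0) S=125.4182: V=(p*·-180.0047+(1−p*)·-222.6469)/1.11=-181.3746; Δ=(-180.0047−-222.6469)/(160.5353−117.8931)=1.0000; B=V−Δ·S=-306.7928
Node (3,1) S=170.7822: V=(p*·-121.9388+(1−p*)·-180.0047)/1.11=-136.0106; Δ=(-121.9388−-180.0047)/(218.6012−160.5353)=1.0000; B=V−Δ·S=-306.7928
Node (3,2) S=232.5545: V=(p*·-42.8702+(1−p*)·-121.9388)/1.11=-74.2383; Δ=(-42.8702−-121.9388)/(297.6698−218.6012)=1.0000; B=V−Δ·S=-306.7928
Node (3,3) S=316.6700: V=(p*·64.7975+(1−p*)·-42.8702)/1.11=9.8772; Δ=(64.7975−-42.8702)/(405.3375−297.6698)=1.0000; B=V−Δ·S=-306.7928
Node (2,0) S=133.4236: V=(p*·-136.0106+(1−p*)·-181.3746)/1.11=-142.9663; Δ=(-136.0106−-181.3746)/(170.7822−125.4182)=1.0000; B=V−Δ·S=-276.3899
Node (2,1) S=181.6832: V=(p*·-74.2383+(1−p*)·-136.0106)/1.11=-94.7067; Δ=(-74.2383−-136.0106)/(232.5545−170.7822)=1.0000; B=V−Δ·S=-276.3899
Node (2,2) S=247.3984: V=(p*·9.8772+(1−p*)·-74.2383)/1.11=-28.9915; Δ=(9.8772−-74.2383)/(316.6700−232.5545)=1.0000; B=V−Δ·S=-276.3899
Node (1,0) S=141.9400: V=(p*·-94.7067+(1−p*)·-142.9663)/1.11=-107.0599; Δ=(-94.7067−-142.9663)/(181.6832−133.4236)=1.0000; B=V−Δ·S=-248.9999
Node (1,1) S=193.2800: V=(p*·-28.9915+(1−p*)·-94.7067)/1.11=-55.7199; Δ=(-28.9915−-94.7067)/(247.3984−181.6832)=1.0000; B=V−Δ·S=-248.9999
Node (0,0) S=151.0000: V=(p*·-55.7199+(1−p*)·-107.0599)/1.11=-73.3242; Δ=(-55.7199−-107.0599)/(193.2800−141.9400)=1.0000; B=V−Δ·S=-224.3242
Self-financing check: at every node Δ·S+B equals the discounted successor values.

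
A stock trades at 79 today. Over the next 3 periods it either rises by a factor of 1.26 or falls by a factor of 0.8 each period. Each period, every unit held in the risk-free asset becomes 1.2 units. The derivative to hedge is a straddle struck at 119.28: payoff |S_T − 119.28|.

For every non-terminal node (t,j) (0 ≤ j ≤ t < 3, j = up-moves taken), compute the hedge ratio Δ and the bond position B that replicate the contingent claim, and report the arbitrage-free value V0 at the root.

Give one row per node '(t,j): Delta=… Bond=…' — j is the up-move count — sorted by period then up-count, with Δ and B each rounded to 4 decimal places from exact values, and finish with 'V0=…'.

(0,0): Delta=0.1198 Bond=10.0496
(1,0): Delta=-1.0000 Bond=82.8333
(1,1): Delta=0.2265 Bond=1.4435
(2,0): Delta=-1.0000 Bond=99.4000
(2,1): Delta=-1.0000 Bond=99.4000
(2,2): Delta=0.3433 Bond=-12.9180
V0=19.5169

The replicating-portfolio and risk-neutral prices coincide; use p* = (1.2−0.8)/(1.26−0.8) = 0.8696 for the latter.
Terminal payoffs: V(3,0)=78.8320, V(3,1)=55.5744, V(3,2)=18.9437, V(3,3)=38.7497
  t=2,j=0: stock 50.5600 → up 63.7056 (V=55.5744), down 40.4480 (V=78.8320). Price 48.8400; hedge Δ=-1.0000, bond B=99.4000.
  t=2,j=1: stock 79.6320 → up 100.3363 (V=18.9437), down 63.7056 (V=55.5744). Price 19.7680; hedge Δ=-1.0000, bond B=99.4000.
  t=2,j=2: stock 125.4204 → up 158.0297 (V=38.7497), down 100.3363 (V=18.9437). Price 30.1386; hedge Δ=0.3433, bond B=-12.9180.
  t=1,j=0: stock 63.2000 → up 79.6320 (V=19.7680), down 50.5600 (V=48.8400). Price 19.6333; hedge Δ=-1.0000, bond B=82.8333.
  t=1,j=1: stock 99.5400 → up 125.4204 (V=30.1386), down 79.6320 (V=19.7680). Price 23.9883; hedge Δ=0.2265, bond B=1.4435.
  t=0,j=0: stock 79.0000 → up 99.5400 (V=23.9883), down 63.2000 (V=19.6333). Price 19.5169; hedge Δ=0.1198, bond B=10.0496.
Self-financing check: at every node Δ·S+B equals the discounted successor values.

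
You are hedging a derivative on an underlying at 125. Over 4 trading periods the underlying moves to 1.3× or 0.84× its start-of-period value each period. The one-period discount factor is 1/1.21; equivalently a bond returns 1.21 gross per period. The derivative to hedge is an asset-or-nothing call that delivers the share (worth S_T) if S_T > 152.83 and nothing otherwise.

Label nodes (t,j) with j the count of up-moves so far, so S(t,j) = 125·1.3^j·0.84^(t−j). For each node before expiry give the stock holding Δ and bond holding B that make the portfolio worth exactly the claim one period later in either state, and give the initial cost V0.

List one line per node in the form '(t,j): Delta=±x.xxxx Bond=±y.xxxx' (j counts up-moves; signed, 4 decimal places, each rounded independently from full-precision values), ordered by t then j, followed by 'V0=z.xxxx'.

(0,0): Delta=1.5053 Bond=-74.6265
(1,0): Delta=2.1105 Bond=-153.8411
(1,1): Delta=1.4102 Bond=-74.8416
(2,0): Delta=0.0000 Bond=0.0000
(2,1): Delta=2.4422 Bond=-231.4270
(2,2): Delta=1.2480 Bond=-56.2930
(3,0): Delta=0.0000 Bond=0.0000
(3,1): Delta=0.0000 Bond=0.0000
(3,2): Delta=2.8261 Bond=-348.1412
(3,3): Delta=1.0000 Bond=0.0000
V0=113.5419

No-arbitrage ⇒ martingale measure with p* = (R−d)/(u−d) = 0.8043.
At expiry t=4: V(4,0)=0.0000, V(4,1)=0.0000, V(4,2)=0.0000, V(4,3)=230.6850, V(4,4)=357.0125
  t=3,j=0: stock 74.0880 → up 96.3144 (V=0.0000), down 62.2339 (V=0.0000). Price 0.0000; hedge Δ=0.0000, bond B=0.0000.
  t=3,j=1: stock 114.6600 → up 149.0580 (V=0.0000), down 96.3144 (V=0.0000). Price 0.0000; hedge Δ=0.0000, bond B=0.0000.
  t=3,j=2: stock 177.4500 → up 230.6850 (V=230.6850), down 149.0580 (V=0.0000). Price 153.3479; hedge Δ=2.8261, bond B=-348.1412.
  t=3,j=3: stock 274.6250 → up 357.0125 (V=357.0125), down 230.6850 (V=230.6850). Price 274.6250; hedge Δ=1.0000, bond B=0.0000.
  t=2,j=0: stock 88.2000 → up 114.6600 (V=0.0000), down 74.0880 (V=0.0000). Price 0.0000; hedge Δ=0.0000, bond B=0.0000.
  t=2,j=1: stock 136.5000 → up 177.4500 (V=153.3479), down 114.6600 (V=0.0000). Price 101.9381; hedge Δ=2.4422, bond B=-231.4270.
  t=2,j=2: stock 211.2500 → up 274.6250 (V=274.6250), down 177.4500 (V=153.3479). Price 207.3528; hedge Δ=1.2480, bond B=-56.2930.
  t=1,j=0: stock 105.0000 → up 136.5000 (V=101.9381), down 88.2000 (V=0.0000). Price 67.7634; hedge Δ=2.1105, bond B=-153.8411.
  t=1,j=1: stock 162.5000 → up 211.2500 (V=207.3528), down 136.5000 (V=101.9381). Price 154.3208; hedge Δ=1.4102, bond B=-74.8416.
  t=0,j=0: stock 125.0000 → up 162.5000 (V=154.3208), down 105.0000 (V=67.7634). Price 113.5419; hedge Δ=1.5053, bond B=-74.6265.
Self-financing check: at every node Δ·S+B equals the discounted successor values.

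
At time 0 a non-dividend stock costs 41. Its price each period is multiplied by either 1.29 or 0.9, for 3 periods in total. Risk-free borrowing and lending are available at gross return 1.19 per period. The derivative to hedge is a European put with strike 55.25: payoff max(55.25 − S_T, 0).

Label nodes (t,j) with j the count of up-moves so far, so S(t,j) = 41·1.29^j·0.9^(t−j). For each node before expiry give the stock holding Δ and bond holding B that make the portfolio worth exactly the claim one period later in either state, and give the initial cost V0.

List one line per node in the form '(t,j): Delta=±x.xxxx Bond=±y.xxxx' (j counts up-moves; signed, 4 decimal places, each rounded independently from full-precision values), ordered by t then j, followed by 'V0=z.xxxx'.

(0,0): Delta=-0.2466 Bond=11.4436
(1,0): Delta=-0.7327 Bond=31.5569
(1,1): Delta=-0.1296 Bond=7.4320
(2,0): Delta=-1.0000 Bond=46.4286
(2,1): Delta=-0.6684 Bond=34.4920
(2,2): Delta=0.0000 Bond=0.0000
V0=1.3337

The replicating-portfolio and risk-neutral prices coincide; use p* = (1.19−0.9)/(1.29−0.9) = 0.7436 for the latter.
Payoff layer (t=3): V(3,0)=25.3610, V(3,1)=12.4091, V(3,2)=0.0000, V(3,3)=0.0000
(2,0): S=33.2100. Δ = (V_up−V_dn)/(S_up−S_dn) = (12.4091−25.3610)/(42.8409−29.8890) = -1.0000. V = [p*·12.4091 + (1−p*)·25.3610]/1.19 = 13.2186. B = V − Δ·S = 46.4286.
(2,1): S=47.6010. Δ = (V_up−V_dn)/(S_up−S_dn) = (0.0000−12.4091)/(61.4053−42.8409) = -0.6684. V = [p*·0.0000 + (1−p*)·12.4091]/1.19 = 2.6738. B = V − Δ·S = 34.4920.
(2,2): S=68.2281. Δ = (V_up−V_dn)/(S_up−S_dn) = (0.0000−0.0000)/(88.0142−61.4053) = 0.0000. V = [p*·0.0000 + (1−p*)·0.0000]/1.19 = 0.0000. B = V − Δ·S = 0.0000.
(1,0): S=36.9000. Δ = (V_up−V_dn)/(S_up−S_dn) = (2.6738−13.2186)/(47.6010−33.2100) = -0.7327. V = [p*·2.6738 + (1−p*)·13.2186]/1.19 = 4.5190. B = V − Δ·S = 31.5569.
(1,1): S=52.8900. Δ = (V_up−V_dn)/(S_up−S_dn) = (0.0000−2.6738)/(68.2281−47.6010) = -0.1296. V = [p*·0.0000 + (1−p*)·2.6738]/1.19 = 0.5761. B = V − Δ·S = 7.4320.
(0,0): S=41.0000. Δ = (V_up−V_dn)/(S_up−S_dn) = (0.5761−4.5190)/(52.8900−36.9000) = -0.2466. V = [p*·0.5761 + (1−p*)·4.5190]/1.19 = 1.3337. B = V − Δ·S = 11.4436.
The time-0 hedge costs 1.3337, which is the no-arbitrage price.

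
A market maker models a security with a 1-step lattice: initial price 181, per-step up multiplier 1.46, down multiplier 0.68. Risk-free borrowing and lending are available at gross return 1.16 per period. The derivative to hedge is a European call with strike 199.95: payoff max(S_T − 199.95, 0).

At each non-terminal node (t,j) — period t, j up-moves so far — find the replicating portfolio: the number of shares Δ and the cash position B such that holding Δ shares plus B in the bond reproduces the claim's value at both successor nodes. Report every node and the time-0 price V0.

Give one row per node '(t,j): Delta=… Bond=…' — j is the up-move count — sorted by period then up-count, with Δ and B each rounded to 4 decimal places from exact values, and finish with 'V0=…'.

(0,0): Delta=0.4555 Bond=-48.3320
V0=34.1167

No-arbitrage ⇒ martingale measure with p* = (R−d)/(u−d) = 0.6154.
At expiry t=1: V(1,0)=0.0000, V(1,1)=64.3100
(0,0): S=181.0000. Δ = (V_up−V_dn)/(S_up−S_dn) = (64.3100−0.0000)/(264.2600−123.0800) = 0.4555. V = [p*·64.3100 + (1−p*)·0.0000]/1.16 = 34.1167. B = V − Δ·S = -48.3320.
Self-financing check: at every node Δ·S+B equals the discounted successor values.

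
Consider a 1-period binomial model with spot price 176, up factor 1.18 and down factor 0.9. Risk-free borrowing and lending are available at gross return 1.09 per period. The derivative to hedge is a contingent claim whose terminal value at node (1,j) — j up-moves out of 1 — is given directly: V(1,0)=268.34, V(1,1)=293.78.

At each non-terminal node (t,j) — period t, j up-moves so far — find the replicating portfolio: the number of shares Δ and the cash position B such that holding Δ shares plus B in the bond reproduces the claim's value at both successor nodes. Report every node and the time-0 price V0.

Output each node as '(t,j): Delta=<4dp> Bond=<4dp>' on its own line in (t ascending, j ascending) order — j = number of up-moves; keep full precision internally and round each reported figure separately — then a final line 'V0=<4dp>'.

(0,0): Delta=0.5162 Bond=171.1638
V0=262.0210

Risk-neutral probability p* = (R−d)/(u−d) = (1.09−0.9)/(1.18−0.9) = 0.6786.
Terminal payoffs: V(1,0)=268.3400, V(1,1)=293.7800
(0,0): S=176.0000. Δ = (V_up−V_dn)/(S_up−S_dn) = (293.7800−268.3400)/(207.6800−158.4000) = 0.5162. V = [p*·293.7800 + (1−p*)·268.3400]/1.09 = 262.0210. B = V − Δ·S = 171.1638.
Each (Δ,B) replicates both successor values, so the strategy is self-financing and V0 is arbitrage-free.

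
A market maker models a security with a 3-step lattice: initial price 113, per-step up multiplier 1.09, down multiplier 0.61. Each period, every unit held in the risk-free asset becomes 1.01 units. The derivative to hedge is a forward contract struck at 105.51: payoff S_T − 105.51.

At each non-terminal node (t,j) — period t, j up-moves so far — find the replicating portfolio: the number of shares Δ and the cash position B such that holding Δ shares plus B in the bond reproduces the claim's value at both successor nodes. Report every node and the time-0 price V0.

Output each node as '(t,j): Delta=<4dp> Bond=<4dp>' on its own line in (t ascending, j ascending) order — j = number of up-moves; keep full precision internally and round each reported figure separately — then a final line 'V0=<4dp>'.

Risk-neutral probability p* = (R−d)/(u−d) = (1.01−0.61)/(1.09−0.61) = 0.8333.
Terminal values V(3,·): V(3,0)=-79.8611, V(3,1)=-59.6784, V(3,2)=-23.6143, V(3,3)=40.8283
Node (2,0) S=42.0473: V=(p*·-59.6784+(1−p*)·-79.8611)/1.01=-62.4180; Δ=(-59.6784−-79.8611)/(45.8316−25.6489)=1.0000; B=V−Δ·S=-104.4653
Node (2,1) S=75.1337: V=(p*·-23.6143+(1−p*)·-59.6784)/1.01=-29.3316; Δ=(-23.6143−-59.6784)/(81.8957−45.8316)=1.0000; B=V−Δ·S=-104.4653
Node (2,2) S=134.2553: V=(p*·40.8283+(1−p*)·-23.6143)/1.01=29.7900; Δ=(40.8283−-23.6143)/(146.3383−81.8957)=1.0000; B=V−Δ·S=-104.4653
Node (1,0) S=68.9300: V=(p*·-29.3316+(1−p*)·-62.4180)/1.01=-34.5010; Δ=(-29.3316−-62.4180)/(75.1337−42.0473)=1.0000; B=V−Δ·S=-103.4310
Node (1,1) S=123.1700: V=(p*·29.7900+(1−p*)·-29.3316)/1.01=19.7390; Δ=(29.7900−-29.3316)/(134.2553−75.1337)=1.0000; B=V−Δ·S=-103.4310
Node (0,0) S=113.0000: V=(p*·19.7390+(1−p*)·-34.5010)/1.01=10.5930; Δ=(19.7390−-34.5010)/(123.1700−68.9300)=1.0000; B=V−Δ·S=-102.4070
The time-0 hedge costs 10.5930, which is the no-arbitrage price.

(0,0): Delta=1.0000 Bond=-102.4070
(1,0): Delta=1.0000 Bond=-103.4310
(1,1): Delta=1.0000 Bond=-103.4310
(2,0): Delta=1.0000 Bond=-104.4653
(2,1): Delta=1.0000 Bond=-104.4653
(2,2): Delta=1.0000 Bond=-104.4653
V0=10.5930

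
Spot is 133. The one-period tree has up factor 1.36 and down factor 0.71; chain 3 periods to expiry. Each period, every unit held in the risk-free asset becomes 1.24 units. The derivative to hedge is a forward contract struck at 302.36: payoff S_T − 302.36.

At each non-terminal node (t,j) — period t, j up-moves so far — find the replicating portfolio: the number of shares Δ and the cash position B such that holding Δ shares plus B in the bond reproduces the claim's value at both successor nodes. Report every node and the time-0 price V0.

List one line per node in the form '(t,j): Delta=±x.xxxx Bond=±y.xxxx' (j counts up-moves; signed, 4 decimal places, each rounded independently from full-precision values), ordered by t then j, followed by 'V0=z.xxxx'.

(0,0): Delta=1.0000 Bond=-158.5840
(1,0): Delta=1.0000 Bond=-196.6441
(1,1): Delta=1.0000 Bond=-196.6441
(2,0): Delta=1.0000 Bond=-243.8387
(2,1): Delta=1.0000 Bond=-243.8387
(2,2): Delta=1.0000 Bond=-243.8387
V0=-25.5840

Since d<R<u, set p* = (R−d)/(u−d) = 0.8154; price each node as the discounted p*-expectation of its children.
At expiry t=3: V(3,0)=-254.7578, V(3,1)=-211.1784, V(3,2)=-127.7023, V(3,3)=32.1956
(2,0): S=67.0453. Δ = (V_up−V_dn)/(S_up−S_dn) = (-211.1784−-254.7578)/(91.1816−47.6022) = 1.0000. V = [p*·-211.1784 + (1−p*)·-254.7578]/1.24 = -176.7934. B = V − Δ·S = -243.8387.
(2,1): S=128.4248. Δ = (V_up−V_dn)/(S_up−S_dn) = (-127.7023−-211.1784)/(174.6577−91.1816) = 1.0000. V = [p*·-127.7023 + (1−p*)·-211.1784]/1.24 = -115.4139. B = V − Δ·S = -243.8387.
(2,2): S=245.9968. Δ = (V_up−V_dn)/(S_up−S_dn) = (32.1956−-127.7023)/(334.5556−174.6577) = 1.0000. V = [p*·32.1956 + (1−p*)·-127.7023]/1.24 = 2.1581. B = V − Δ·S = -243.8387.
(1,0): S=94.4300. Δ = (V_up−V_dn)/(S_up−S_dn) = (-115.4139−-176.7934)/(128.4248−67.0453) = 1.0000. V = [p*·-115.4139 + (1−p*)·-176.7934]/1.24 = -102.2141. B = V − Δ·S = -196.6441.
(1,1): S=180.8800. Δ = (V_up−V_dn)/(S_up−S_dn) = (2.1581−-115.4139)/(245.9968−128.4248) = 1.0000. V = [p*·2.1581 + (1−p*)·-115.4139]/1.24 = -15.7641. B = V − Δ·S = -196.6441.
(0,0): S=133.0000. Δ = (V_up−V_dn)/(S_up−S_dn) = (-15.7641−-102.2141)/(180.8800−94.4300) = 1.0000. V = [p*·-15.7641 + (1−p*)·-102.2141]/1.24 = -25.5840. B = V − Δ·S = -158.5840.
Self-financing check: at every node Δ·S+B equals the discounted successor values.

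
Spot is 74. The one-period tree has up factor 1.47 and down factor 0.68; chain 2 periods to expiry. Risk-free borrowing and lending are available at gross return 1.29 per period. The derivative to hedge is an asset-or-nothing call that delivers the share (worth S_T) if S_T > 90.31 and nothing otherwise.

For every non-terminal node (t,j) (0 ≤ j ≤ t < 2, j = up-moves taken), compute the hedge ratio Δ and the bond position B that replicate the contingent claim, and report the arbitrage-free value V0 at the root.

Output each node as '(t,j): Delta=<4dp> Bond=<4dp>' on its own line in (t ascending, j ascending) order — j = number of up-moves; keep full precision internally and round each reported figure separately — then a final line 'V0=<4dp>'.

Under the risk-neutral measure, an up-move has probability p* = (R−d)/(u−d) = 0.7722 and values discount at R = 1.29.
Terminal values V(2,·): V(2,0)=0.0000, V(2,1)=0.0000, V(2,2)=159.9066
Node (1,0) S=50.3200: V=(p*·0.0000+(1−p*)·0.0000)/1.29=0.0000; Δ=(0.0000−0.0000)/(73.9704−34.2176)=0.0000; B=V−Δ·S=0.0000
Node (1,1) S=108.7800: V=(p*·159.9066+(1−p*)·0.0000)/1.29=95.7149; Δ=(159.9066−0.0000)/(159.9066−73.9704)=1.8608; B=V−Δ·S=-106.6985
Node (0,0) S=74.0000: V=(p*·95.7149+(1−p*)·0.0000)/1.29=57.2918; Δ=(95.7149−0.0000)/(108.7800−50.3200)=1.6373; B=V−Δ·S=-63.8663
Each (Δ,B) replicates both successor values, so the strategy is self-financing and V0 is arbitrage-free.

(0,0): Delta=1.6373 Bond=-63.8663
(1,0): Delta=0.0000 Bond=0.0000
(1,1): Delta=1.8608 Bond=-106.6985
V0=57.2918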